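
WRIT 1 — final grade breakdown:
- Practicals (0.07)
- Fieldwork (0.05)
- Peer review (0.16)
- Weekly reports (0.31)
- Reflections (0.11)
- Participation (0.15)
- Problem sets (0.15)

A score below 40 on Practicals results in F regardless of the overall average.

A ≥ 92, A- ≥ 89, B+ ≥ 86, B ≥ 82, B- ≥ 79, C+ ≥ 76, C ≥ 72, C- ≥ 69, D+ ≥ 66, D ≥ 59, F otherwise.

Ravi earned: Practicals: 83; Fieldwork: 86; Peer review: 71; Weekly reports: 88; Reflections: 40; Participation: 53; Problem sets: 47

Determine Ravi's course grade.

Practicals score 83 ≥ 40: minimum met.
Weighted total:
  Practicals 83 × 0.07 = 5.81
  Fieldwork 86 × 0.05 = 4.3
  Peer review 71 × 0.16 = 11.36
  Weekly reports 88 × 0.31 = 27.28
  Reflections 40 × 0.11 = 4.4
  Participation 53 × 0.15 = 7.95
  Problem sets 47 × 0.15 = 7.05
Sum = 68.15
68.15 is ≥ 66 and < 69 → D+

D+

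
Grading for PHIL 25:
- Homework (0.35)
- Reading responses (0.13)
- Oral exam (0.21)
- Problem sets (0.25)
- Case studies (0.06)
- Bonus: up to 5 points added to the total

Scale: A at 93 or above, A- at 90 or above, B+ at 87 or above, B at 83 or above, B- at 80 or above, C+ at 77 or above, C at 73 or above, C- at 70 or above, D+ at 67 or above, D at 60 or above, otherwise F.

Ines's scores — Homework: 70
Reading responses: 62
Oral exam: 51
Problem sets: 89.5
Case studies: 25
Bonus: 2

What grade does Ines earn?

D+

Weighted total:
  Homework 70 × 0.35 = 24.5
  Reading responses 62 × 0.13 = 8.06
  Oral exam 51 × 0.21 = 10.71
  Problem sets 89.5 × 0.25 = 22.375
  Case studies 25 × 0.06 = 1.5
Sum = 67.145
Bonus: 67.145 + 2 = 69.145
69.145 is ≥ 67 and < 70 → D+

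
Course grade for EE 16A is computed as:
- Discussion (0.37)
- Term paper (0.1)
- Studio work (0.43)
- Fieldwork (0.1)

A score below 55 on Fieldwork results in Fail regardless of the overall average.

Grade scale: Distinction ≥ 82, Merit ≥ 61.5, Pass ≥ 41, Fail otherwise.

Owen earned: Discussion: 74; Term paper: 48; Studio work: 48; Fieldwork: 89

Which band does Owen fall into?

Merit

Fieldwork score 89 ≥ 55: minimum met.
Weighted total:
  Discussion 74 × 0.37 = 27.38
  Term paper 48 × 0.1 = 4.8
  Studio work 48 × 0.43 = 20.64
  Fieldwork 89 × 0.1 = 8.9
Sum = 61.72
61.72 is ≥ 61.5 and < 82 → Merit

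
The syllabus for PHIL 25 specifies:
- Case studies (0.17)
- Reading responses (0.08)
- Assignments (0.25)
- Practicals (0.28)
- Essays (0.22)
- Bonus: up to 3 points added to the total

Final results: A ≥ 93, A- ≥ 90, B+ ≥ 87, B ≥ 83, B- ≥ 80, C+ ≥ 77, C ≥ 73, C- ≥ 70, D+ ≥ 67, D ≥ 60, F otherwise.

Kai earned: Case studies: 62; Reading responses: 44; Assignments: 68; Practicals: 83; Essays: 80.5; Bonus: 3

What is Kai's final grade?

Weighted total:
  Case studies 62 × 0.17 = 10.54
  Reading responses 44 × 0.08 = 3.52
  Assignments 68 × 0.25 = 17
  Practicals 83 × 0.28 = 23.24
  Essays 80.5 × 0.22 = 17.71
Sum = 72.01
Bonus: 72.01 + 3 = 75.01
75.01 is ≥ 73 and < 77 → C

C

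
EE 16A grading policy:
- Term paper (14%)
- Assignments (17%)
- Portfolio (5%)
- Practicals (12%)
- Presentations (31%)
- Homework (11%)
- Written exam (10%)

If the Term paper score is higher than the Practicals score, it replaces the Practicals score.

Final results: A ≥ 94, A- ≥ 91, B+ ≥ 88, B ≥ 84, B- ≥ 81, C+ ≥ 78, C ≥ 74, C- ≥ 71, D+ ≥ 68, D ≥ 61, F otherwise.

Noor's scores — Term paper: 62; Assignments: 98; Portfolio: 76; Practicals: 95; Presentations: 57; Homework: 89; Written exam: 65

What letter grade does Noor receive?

Term paper (62) ≤ Practicals (95), so Practicals stays at 95.
Weighted total:
  Term paper 62 × 0.14 = 8.68
  Assignments 98 × 0.17 = 16.66
  Portfolio 76 × 0.05 = 3.8
  Practicals 95 × 0.12 = 11.4
  Presentations 57 × 0.31 = 17.67
  Homework 89 × 0.11 = 9.79
  Written exam 65 × 0.1 = 6.5
Sum = 74.5
74.5 is ≥ 74 and < 78 → C

C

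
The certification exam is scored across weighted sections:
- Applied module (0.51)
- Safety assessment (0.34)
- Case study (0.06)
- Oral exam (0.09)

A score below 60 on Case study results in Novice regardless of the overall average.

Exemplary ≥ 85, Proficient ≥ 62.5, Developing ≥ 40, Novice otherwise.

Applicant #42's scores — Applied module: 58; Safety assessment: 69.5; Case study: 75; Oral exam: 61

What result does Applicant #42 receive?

Proficient

Case study score 75 ≥ 60: minimum met.
Weighted total:
  Applied module 58 × 0.51 = 29.58
  Safety assessment 69.5 × 0.34 = 23.63
  Case study 75 × 0.06 = 4.5
  Oral exam 61 × 0.09 = 5.49
Sum = 63.2
63.2 is ≥ 62.5 and < 85 → Proficient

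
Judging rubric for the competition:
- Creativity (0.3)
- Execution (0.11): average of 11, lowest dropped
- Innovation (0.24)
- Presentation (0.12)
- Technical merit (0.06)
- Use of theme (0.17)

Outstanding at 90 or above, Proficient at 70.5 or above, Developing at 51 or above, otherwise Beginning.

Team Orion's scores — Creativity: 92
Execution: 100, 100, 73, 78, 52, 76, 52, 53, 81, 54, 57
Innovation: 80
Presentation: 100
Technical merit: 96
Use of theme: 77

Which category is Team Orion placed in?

Execution: drop 52 → average of remaining 10 = 724/10 = 72.4
Weighted total:
  Creativity 92 × 0.3 = 27.6
  Execution 72.4 × 0.11 = 7.964
  Innovation 80 × 0.24 = 19.2
  Presentation 100 × 0.12 = 12
  Technical merit 96 × 0.06 = 5.76
  Use of theme 77 × 0.17 = 13.09
Sum = 85.614
85.614 is ≥ 70.5 and < 90 → Proficient

Proficient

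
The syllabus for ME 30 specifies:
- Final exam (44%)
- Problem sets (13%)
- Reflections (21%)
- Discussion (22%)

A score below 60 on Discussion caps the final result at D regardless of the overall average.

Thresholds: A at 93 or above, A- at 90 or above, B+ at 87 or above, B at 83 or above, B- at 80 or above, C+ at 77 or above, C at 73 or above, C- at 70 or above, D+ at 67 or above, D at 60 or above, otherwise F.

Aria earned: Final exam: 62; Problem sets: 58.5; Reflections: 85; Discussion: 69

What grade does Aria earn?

Discussion score 69 ≥ 60: minimum met.
Weighted total:
  Final exam 62 × 0.44 = 27.28
  Problem sets 58.5 × 0.13 = 7.605
  Reflections 85 × 0.21 = 17.85
  Discussion 69 × 0.22 = 15.18
Sum = 67.915
67.915 is ≥ 67 and < 70 → D+

D+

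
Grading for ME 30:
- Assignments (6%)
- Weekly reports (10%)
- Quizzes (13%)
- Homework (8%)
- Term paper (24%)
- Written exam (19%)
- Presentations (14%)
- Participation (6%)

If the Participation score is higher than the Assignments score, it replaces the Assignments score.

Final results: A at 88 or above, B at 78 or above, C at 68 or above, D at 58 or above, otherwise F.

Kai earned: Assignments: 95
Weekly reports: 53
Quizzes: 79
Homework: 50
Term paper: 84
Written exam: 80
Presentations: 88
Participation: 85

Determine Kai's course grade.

Participation (85) ≤ Assignments (95), so Assignments stays at 95.
Weighted total:
  Assignments 95 × 0.06 = 5.7
  Weekly reports 53 × 0.1 = 5.3
  Quizzes 79 × 0.13 = 10.27
  Homework 50 × 0.08 = 4
  Term paper 84 × 0.24 = 20.16
  Written exam 80 × 0.19 = 15.2
  Presentations 88 × 0.14 = 12.32
  Participation 85 × 0.06 = 5.1
Sum = 78.05
78.05 is ≥ 78 and < 88 → B

B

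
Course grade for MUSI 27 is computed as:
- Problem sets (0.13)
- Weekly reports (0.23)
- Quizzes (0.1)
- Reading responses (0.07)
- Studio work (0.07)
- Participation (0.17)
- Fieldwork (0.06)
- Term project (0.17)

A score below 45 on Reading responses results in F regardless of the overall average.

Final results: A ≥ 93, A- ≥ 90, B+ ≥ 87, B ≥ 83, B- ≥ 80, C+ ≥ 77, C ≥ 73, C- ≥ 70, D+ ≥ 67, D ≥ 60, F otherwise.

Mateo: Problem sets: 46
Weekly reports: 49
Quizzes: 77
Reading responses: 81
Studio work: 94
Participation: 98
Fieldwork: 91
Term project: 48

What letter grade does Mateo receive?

Reading responses score 81 ≥ 45: minimum met.
Weighted total:
  Problem sets 46 × 0.13 = 5.98
  Weekly reports 49 × 0.23 = 11.27
  Quizzes 77 × 0.1 = 7.7
  Reading responses 81 × 0.07 = 5.67
  Studio work 94 × 0.07 = 6.58
  Participation 98 × 0.17 = 16.66
  Fieldwork 91 × 0.06 = 5.46
  Term project 48 × 0.17 = 8.16
Sum = 67.48
67.48 is ≥ 67 and < 70 → D+

D+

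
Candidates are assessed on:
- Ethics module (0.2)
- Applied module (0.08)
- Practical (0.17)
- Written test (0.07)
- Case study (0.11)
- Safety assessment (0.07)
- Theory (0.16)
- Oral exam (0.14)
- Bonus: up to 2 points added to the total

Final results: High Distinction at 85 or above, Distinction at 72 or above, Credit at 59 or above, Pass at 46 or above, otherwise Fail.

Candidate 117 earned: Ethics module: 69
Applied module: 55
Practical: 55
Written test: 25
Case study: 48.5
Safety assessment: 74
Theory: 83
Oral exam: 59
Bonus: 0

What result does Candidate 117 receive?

Credit

Weighted total:
  Ethics module 69 × 0.2 = 13.8
  Applied module 55 × 0.08 = 4.4
  Practical 55 × 0.17 = 9.35
  Written test 25 × 0.07 = 1.75
  Case study 48.5 × 0.11 = 5.335
  Safety assessment 74 × 0.07 = 5.18
  Theory 83 × 0.16 = 13.28
  Oral exam 59 × 0.14 = 8.26
Sum = 61.355
Bonus: 61.355 + 0 = 61.355
61.355 is ≥ 59 and < 72 → Credit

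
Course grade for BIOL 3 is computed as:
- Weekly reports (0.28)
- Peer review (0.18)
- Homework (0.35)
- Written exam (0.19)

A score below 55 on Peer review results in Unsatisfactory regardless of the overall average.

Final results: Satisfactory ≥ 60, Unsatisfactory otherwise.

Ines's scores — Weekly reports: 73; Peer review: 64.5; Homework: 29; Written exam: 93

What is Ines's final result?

Unsatisfactory

Peer review score 64.5 ≥ 55: minimum met.
Weighted total:
  Weekly reports 73 × 0.28 = 20.44
  Peer review 64.5 × 0.18 = 11.61
  Homework 29 × 0.35 = 10.15
  Written exam 93 × 0.19 = 17.67
Sum = 59.87
59.87 < 60 → Unsatisfactory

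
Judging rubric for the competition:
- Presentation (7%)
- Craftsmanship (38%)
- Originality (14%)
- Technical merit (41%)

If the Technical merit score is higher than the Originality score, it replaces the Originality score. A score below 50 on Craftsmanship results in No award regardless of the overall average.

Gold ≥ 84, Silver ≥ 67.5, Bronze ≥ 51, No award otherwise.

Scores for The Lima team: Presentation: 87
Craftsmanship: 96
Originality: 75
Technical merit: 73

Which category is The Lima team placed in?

Technical merit (73) ≤ Originality (75), so Originality stays at 75.
Craftsmanship score 96 ≥ 50: minimum met.
Weighted total:
  Presentation 87 × 0.07 = 6.09
  Craftsmanship 96 × 0.38 = 36.48
  Originality 75 × 0.14 = 10.5
  Technical merit 73 × 0.41 = 29.93
Sum = 83
83 is ≥ 67.5 and < 84 → Silver

Silver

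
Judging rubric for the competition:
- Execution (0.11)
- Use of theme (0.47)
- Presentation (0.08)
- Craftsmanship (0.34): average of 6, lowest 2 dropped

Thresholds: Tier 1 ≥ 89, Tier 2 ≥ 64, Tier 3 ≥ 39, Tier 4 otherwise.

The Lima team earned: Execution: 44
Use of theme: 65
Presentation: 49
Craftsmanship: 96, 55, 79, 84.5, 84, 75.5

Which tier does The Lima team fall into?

Craftsmanship: drop 55, 75.5 → average of remaining 4 = 343.5/4 = 85.875
Weighted total:
  Execution 44 × 0.11 = 4.84
  Use of theme 65 × 0.47 = 30.55
  Presentation 49 × 0.08 = 3.92
  Craftsmanship 85.875 × 0.34 = 29.1975
Sum = 68.5075
68.5075 is ≥ 64 and < 89 → Tier 2

Tier 2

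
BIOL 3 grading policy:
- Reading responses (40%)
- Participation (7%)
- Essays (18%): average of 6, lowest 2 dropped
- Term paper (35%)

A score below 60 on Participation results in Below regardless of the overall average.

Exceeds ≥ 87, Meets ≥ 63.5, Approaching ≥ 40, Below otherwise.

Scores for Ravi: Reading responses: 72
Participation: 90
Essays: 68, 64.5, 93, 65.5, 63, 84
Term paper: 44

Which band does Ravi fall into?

Essays: drop 63, 64.5 → average of remaining 4 = 310.5/4 = 77.625
Participation score 90 ≥ 60: minimum met.
Weighted total:
  Reading responses 72 × 0.4 = 28.8
  Participation 90 × 0.07 = 6.3
  Essays 77.625 × 0.18 = 13.9725
  Term paper 44 × 0.35 = 15.4
Sum = 64.4725
64.4725 is ≥ 63.5 and < 87 → Meets

Meets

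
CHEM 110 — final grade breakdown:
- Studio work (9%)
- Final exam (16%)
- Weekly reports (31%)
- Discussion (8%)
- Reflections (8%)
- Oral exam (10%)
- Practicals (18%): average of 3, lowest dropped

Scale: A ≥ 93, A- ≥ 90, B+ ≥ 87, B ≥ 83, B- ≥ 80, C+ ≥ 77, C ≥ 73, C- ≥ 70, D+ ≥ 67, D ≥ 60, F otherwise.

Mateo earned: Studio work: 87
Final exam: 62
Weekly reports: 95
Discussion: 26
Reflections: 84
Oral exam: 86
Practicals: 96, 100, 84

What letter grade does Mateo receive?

B-

Practicals: drop 84 → average of remaining 2 = 196/2 = 98
Weighted total:
  Studio work 87 × 0.09 = 7.83
  Final exam 62 × 0.16 = 9.92
  Weekly reports 95 × 0.31 = 29.45
  Discussion 26 × 0.08 = 2.08
  Reflections 84 × 0.08 = 6.72
  Oral exam 86 × 0.1 = 8.6
  Practicals 98 × 0.18 = 17.64
Sum = 82.24
82.24 is ≥ 80 and < 83 → B-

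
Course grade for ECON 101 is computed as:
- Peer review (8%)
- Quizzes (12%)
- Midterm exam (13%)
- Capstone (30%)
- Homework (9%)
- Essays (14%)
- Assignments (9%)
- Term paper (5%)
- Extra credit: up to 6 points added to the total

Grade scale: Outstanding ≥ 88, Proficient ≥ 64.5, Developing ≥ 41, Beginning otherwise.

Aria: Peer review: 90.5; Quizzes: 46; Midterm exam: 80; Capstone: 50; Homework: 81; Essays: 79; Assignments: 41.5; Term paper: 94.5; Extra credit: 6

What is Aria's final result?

Proficient

Weighted total:
  Peer review 90.5 × 0.08 = 7.24
  Quizzes 46 × 0.12 = 5.52
  Midterm exam 80 × 0.13 = 10.4
  Capstone 50 × 0.3 = 15
  Homework 81 × 0.09 = 7.29
  Essays 79 × 0.14 = 11.06
  Assignments 41.5 × 0.09 = 3.735
  Term paper 94.5 × 0.05 = 4.725
Sum = 64.97
Extra credit: 64.97 + 6 = 70.97
70.97 is ≥ 64.5 and < 88 → Proficient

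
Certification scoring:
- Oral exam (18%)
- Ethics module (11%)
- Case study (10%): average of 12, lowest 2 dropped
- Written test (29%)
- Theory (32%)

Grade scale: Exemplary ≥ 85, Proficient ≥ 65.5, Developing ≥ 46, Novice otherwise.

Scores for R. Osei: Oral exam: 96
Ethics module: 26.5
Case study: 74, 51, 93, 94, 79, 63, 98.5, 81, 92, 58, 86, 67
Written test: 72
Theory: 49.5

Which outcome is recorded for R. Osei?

Case study: drop 51, 58 → average of remaining 10 = 827.5/10 = 82.75
Weighted total:
  Oral exam 96 × 0.18 = 17.28
  Ethics module 26.5 × 0.11 = 2.915
  Case study 82.75 × 0.1 = 8.275
  Written test 72 × 0.29 = 20.88
  Theory 49.5 × 0.32 = 15.84
Sum = 65.19
65.19 is ≥ 46 and < 65.5 → Developing

Developing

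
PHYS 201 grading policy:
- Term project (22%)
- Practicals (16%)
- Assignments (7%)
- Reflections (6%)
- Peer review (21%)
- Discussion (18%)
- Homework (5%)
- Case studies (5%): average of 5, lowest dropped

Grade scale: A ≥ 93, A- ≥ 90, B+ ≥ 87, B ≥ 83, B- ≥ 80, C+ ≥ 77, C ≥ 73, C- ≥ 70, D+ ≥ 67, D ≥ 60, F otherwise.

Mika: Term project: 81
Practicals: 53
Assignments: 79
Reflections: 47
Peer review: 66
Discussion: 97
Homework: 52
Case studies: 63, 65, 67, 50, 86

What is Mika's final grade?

Case studies: drop 50 → average of remaining 4 = 281/4 = 70.25
Weighted total:
  Term project 81 × 0.22 = 17.82
  Practicals 53 × 0.16 = 8.48
  Assignments 79 × 0.07 = 5.53
  Reflections 47 × 0.06 = 2.82
  Peer review 66 × 0.21 = 13.86
  Discussion 97 × 0.18 = 17.46
  Homework 52 × 0.05 = 2.6
  Case studies 70.25 × 0.05 = 3.5125
Sum = 72.0825
72.0825 is ≥ 70 and < 73 → C-

C-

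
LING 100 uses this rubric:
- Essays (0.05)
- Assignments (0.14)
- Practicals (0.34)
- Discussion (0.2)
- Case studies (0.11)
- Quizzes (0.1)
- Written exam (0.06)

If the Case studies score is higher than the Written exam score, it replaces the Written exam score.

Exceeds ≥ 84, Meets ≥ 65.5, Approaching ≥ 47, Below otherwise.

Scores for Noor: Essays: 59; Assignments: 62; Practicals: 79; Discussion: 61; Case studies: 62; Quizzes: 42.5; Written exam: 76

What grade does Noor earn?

Meets

Case studies (62) ≤ Written exam (76), so Written exam stays at 76.
Weighted total:
  Essays 59 × 0.05 = 2.95
  Assignments 62 × 0.14 = 8.68
  Practicals 79 × 0.34 = 26.86
  Discussion 61 × 0.2 = 12.2
  Case studies 62 × 0.11 = 6.82
  Quizzes 42.5 × 0.1 = 4.25
  Written exam 76 × 0.06 = 4.56
Sum = 66.32
66.32 is ≥ 65.5 and < 84 → Meets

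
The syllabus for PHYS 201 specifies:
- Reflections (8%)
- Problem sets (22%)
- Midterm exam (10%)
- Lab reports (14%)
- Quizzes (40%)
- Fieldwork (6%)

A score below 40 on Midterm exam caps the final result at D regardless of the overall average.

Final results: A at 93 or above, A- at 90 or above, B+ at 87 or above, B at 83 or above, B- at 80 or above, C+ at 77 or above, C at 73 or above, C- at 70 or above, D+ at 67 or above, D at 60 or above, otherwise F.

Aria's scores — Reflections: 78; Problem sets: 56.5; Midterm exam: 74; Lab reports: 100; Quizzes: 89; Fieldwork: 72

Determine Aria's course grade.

Midterm exam score 74 ≥ 40: minimum met.
Weighted total:
  Reflections 78 × 0.08 = 6.24
  Problem sets 56.5 × 0.22 = 12.43
  Midterm exam 74 × 0.1 = 7.4
  Lab reports 100 × 0.14 = 14
  Quizzes 89 × 0.4 = 35.6
  Fieldwork 72 × 0.06 = 4.32
Sum = 79.99
79.99 is ≥ 77 and < 80 → C+

C+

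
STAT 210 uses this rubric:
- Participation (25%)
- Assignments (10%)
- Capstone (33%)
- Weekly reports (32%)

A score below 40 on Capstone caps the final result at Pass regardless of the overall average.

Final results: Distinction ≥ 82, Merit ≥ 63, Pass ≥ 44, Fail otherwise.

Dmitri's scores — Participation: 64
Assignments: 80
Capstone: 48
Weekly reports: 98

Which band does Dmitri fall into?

Capstone score 48 ≥ 40: minimum met.
Weighted total:
  Participation 64 × 0.25 = 16
  Assignments 80 × 0.1 = 8
  Capstone 48 × 0.33 = 15.84
  Weekly reports 98 × 0.32 = 31.36
Sum = 71.2
71.2 is ≥ 63 and < 82 → Merit

Merit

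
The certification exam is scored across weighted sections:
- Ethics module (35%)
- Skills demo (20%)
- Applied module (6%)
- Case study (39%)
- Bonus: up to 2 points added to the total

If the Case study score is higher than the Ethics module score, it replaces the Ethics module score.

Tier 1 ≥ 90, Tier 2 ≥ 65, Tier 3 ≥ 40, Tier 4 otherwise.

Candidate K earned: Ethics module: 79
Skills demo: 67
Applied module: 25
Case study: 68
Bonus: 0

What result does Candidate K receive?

Case study (68) ≤ Ethics module (79), so Ethics module stays at 79.
Weighted total:
  Ethics module 79 × 0.35 = 27.65
  Skills demo 67 × 0.2 = 13.4
  Applied module 25 × 0.06 = 1.5
  Case study 68 × 0.39 = 26.52
Sum = 69.07
Bonus: 69.07 + 0 = 69.07
69.07 is ≥ 65 and < 90 → Tier 2

Tier 2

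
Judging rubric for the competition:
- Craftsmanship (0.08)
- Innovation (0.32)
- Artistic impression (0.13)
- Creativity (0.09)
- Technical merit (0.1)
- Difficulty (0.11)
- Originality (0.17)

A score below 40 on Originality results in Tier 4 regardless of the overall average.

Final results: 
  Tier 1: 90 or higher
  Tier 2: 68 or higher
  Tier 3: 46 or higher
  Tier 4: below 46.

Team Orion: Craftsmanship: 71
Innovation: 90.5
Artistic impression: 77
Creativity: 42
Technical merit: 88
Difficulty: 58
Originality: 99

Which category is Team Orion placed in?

Tier 2

Originality score 99 ≥ 40: minimum met.
Weighted total:
  Craftsmanship 71 × 0.08 = 5.68
  Innovation 90.5 × 0.32 = 28.96
  Artistic impression 77 × 0.13 = 10.01
  Creativity 42 × 0.09 = 3.78
  Technical merit 88 × 0.1 = 8.8
  Difficulty 58 × 0.11 = 6.38
  Originality 99 × 0.17 = 16.83
Sum = 80.44
80.44 is ≥ 68 and < 90 → Tier 2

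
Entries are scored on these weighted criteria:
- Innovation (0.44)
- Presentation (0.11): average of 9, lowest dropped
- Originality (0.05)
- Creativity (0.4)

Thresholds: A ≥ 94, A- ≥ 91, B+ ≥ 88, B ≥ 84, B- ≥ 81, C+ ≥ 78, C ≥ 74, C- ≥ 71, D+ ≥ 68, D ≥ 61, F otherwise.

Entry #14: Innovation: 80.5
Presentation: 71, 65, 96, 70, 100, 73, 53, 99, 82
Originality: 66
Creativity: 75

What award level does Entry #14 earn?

Presentation: drop 53 → average of remaining 8 = 656/8 = 82
Weighted total:
  Innovation 80.5 × 0.44 = 35.42
  Presentation 82 × 0.11 = 9.02
  Originality 66 × 0.05 = 3.3
  Creativity 75 × 0.4 = 30
Sum = 77.74
77.74 is ≥ 74 and < 78 → C

C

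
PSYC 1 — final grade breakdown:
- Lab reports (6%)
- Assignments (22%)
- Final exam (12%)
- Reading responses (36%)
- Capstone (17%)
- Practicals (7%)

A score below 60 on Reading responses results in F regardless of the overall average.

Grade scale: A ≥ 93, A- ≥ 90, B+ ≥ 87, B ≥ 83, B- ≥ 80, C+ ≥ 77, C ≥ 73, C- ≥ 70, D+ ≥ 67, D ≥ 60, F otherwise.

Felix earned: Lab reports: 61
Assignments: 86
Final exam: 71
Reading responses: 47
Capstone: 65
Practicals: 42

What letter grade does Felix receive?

Reading responses score 47 < 60: minimum not met.
Weighted total:
  Lab reports 61 × 0.06 = 3.66
  Assignments 86 × 0.22 = 18.92
  Final exam 71 × 0.12 = 8.52
  Reading responses 47 × 0.36 = 16.92
  Capstone 65 × 0.17 = 11.05
  Practicals 42 × 0.07 = 2.94
Sum = 62.01
Because the Reading responses minimum was not met, the result is F.

F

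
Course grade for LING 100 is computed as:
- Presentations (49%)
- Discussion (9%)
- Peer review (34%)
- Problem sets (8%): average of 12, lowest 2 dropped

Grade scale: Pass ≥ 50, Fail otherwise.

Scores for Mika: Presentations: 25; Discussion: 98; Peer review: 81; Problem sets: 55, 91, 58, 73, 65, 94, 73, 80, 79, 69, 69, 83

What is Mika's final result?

Problem sets: drop 55, 58 → average of remaining 10 = 776/10 = 77.6
Weighted total:
  Presentations 25 × 0.49 = 12.25
  Discussion 98 × 0.09 = 8.82
  Peer review 81 × 0.34 = 27.54
  Problem sets 77.6 × 0.08 = 6.208
Sum = 54.818
54.818 ≥ 50 → Pass

Pass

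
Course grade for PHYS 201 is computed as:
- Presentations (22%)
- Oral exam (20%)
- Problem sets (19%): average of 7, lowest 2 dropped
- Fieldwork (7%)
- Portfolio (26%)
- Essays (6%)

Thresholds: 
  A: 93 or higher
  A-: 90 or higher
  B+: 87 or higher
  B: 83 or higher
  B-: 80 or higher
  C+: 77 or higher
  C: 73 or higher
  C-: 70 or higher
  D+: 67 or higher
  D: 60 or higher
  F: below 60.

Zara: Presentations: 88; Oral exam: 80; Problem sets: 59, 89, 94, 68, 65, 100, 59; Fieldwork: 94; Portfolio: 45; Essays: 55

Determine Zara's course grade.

C-

Problem sets: drop 59, 59 → average of remaining 5 = 416/5 = 83.2
Weighted total:
  Presentations 88 × 0.22 = 19.36
  Oral exam 80 × 0.2 = 16
  Problem sets 83.2 × 0.19 = 15.808
  Fieldwork 94 × 0.07 = 6.58
  Portfolio 45 × 0.26 = 11.7
  Essays 55 × 0.06 = 3.3
Sum = 72.748
72.748 is ≥ 70 and < 73 → C-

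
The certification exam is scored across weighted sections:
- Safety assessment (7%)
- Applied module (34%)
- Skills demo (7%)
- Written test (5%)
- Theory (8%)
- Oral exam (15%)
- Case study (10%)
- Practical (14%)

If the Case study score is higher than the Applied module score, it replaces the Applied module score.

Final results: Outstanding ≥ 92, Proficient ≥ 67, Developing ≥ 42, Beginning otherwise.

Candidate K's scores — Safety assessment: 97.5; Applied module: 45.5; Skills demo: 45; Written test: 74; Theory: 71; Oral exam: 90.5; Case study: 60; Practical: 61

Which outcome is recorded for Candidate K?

Case study (60) > Applied module (45.5), so Applied module counts as 60.
Weighted total:
  Safety assessment 97.5 × 0.07 = 6.825
  Applied module 60 × 0.34 = 20.4
  Skills demo 45 × 0.07 = 3.15
  Written test 74 × 0.05 = 3.7
  Theory 71 × 0.08 = 5.68
  Oral exam 90.5 × 0.15 = 13.575
  Case study 60 × 0.1 = 6
  Practical 61 × 0.14 = 8.54
Sum = 67.87
67.87 is ≥ 67 and < 92 → Proficient

Proficient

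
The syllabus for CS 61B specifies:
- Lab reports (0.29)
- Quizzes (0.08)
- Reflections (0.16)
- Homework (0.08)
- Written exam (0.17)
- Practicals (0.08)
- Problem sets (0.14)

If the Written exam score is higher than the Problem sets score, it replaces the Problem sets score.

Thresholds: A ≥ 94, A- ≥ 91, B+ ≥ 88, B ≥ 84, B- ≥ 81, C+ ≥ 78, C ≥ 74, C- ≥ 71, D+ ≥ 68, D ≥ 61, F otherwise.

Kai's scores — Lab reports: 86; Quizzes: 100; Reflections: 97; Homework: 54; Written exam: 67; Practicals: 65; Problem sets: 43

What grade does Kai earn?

Written exam (67) > Problem sets (43), so Problem sets counts as 67.
Weighted total:
  Lab reports 86 × 0.29 = 24.94
  Quizzes 100 × 0.08 = 8
  Reflections 97 × 0.16 = 15.52
  Homework 54 × 0.08 = 4.32
  Written exam 67 × 0.17 = 11.39
  Practicals 65 × 0.08 = 5.2
  Problem sets 67 × 0.14 = 9.38
Sum = 78.75
78.75 is ≥ 78 and < 81 → C+

C+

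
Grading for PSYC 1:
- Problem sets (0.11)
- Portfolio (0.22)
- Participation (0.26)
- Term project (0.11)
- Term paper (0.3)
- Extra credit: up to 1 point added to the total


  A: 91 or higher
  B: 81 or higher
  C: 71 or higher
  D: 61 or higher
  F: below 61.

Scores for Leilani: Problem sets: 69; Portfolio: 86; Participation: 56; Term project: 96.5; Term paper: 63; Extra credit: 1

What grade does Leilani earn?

Weighted total:
  Problem sets 69 × 0.11 = 7.59
  Portfolio 86 × 0.22 = 18.92
  Participation 56 × 0.26 = 14.56
  Term project 96.5 × 0.11 = 10.615
  Term paper 63 × 0.3 = 18.9
Sum = 70.585
Extra credit: 70.585 + 1 = 71.585
71.585 is ≥ 71 and < 81 → C

C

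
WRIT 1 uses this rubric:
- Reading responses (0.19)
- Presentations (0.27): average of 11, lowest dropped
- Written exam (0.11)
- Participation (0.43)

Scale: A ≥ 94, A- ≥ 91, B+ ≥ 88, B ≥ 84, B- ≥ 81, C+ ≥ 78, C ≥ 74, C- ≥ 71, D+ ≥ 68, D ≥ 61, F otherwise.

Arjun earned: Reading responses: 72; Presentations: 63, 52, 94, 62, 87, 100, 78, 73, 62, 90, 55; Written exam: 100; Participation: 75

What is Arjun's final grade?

Presentations: drop 52 → average of remaining 10 = 764/10 = 76.4
Weighted total:
  Reading responses 72 × 0.19 = 13.68
  Presentations 76.4 × 0.27 = 20.628
  Written exam 100 × 0.11 = 11
  Participation 75 × 0.43 = 32.25
Sum = 77.558
77.558 is ≥ 74 and < 78 → C

C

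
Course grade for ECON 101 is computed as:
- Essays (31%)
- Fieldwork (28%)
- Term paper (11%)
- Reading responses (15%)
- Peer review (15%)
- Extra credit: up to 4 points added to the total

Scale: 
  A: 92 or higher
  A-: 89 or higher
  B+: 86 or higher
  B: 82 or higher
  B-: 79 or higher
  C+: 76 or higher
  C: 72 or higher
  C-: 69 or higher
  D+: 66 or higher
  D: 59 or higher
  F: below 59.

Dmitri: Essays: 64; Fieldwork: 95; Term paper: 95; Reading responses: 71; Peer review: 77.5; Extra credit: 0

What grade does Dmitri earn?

Weighted total:
  Essays 64 × 0.31 = 19.84
  Fieldwork 95 × 0.28 = 26.6
  Term paper 95 × 0.11 = 10.45
  Reading responses 71 × 0.15 = 10.65
  Peer review 77.5 × 0.15 = 11.625
Sum = 79.165
Extra credit: 79.165 + 0 = 79.165
79.165 is ≥ 79 and < 82 → B-

B-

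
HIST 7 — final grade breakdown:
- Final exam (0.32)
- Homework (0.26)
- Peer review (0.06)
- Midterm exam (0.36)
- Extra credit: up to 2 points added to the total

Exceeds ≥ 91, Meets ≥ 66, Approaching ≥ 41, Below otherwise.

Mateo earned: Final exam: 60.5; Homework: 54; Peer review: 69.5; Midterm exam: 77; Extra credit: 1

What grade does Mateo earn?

Meets

Weighted total:
  Final exam 60.5 × 0.32 = 19.36
  Homework 54 × 0.26 = 14.04
  Peer review 69.5 × 0.06 = 4.17
  Midterm exam 77 × 0.36 = 27.72
Sum = 65.29
Extra credit: 65.29 + 1 = 66.29
66.29 is ≥ 66 and < 91 → Meets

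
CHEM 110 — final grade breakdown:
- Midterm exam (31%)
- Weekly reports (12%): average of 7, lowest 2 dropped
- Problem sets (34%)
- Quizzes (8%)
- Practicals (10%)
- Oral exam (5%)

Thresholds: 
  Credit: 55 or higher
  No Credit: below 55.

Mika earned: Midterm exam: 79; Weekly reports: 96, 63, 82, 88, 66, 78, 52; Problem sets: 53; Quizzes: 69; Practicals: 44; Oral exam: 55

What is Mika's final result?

Weekly reports: drop 52, 63 → average of remaining 5 = 410/5 = 82
Weighted total:
  Midterm exam 79 × 0.31 = 24.49
  Weekly reports 82 × 0.12 = 9.84
  Problem sets 53 × 0.34 = 18.02
  Quizzes 69 × 0.08 = 5.52
  Practicals 44 × 0.1 = 4.4
  Oral exam 55 × 0.05 = 2.75
Sum = 65.02
65.02 ≥ 55 → Credit

Credit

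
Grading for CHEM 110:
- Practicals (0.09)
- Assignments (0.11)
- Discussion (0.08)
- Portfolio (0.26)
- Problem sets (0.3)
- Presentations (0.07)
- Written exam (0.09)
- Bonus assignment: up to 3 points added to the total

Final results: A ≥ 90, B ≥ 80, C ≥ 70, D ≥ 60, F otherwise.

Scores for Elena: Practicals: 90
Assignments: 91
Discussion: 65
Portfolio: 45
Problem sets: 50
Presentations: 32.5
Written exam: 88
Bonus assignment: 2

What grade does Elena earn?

D

Weighted total:
  Practicals 90 × 0.09 = 8.1
  Assignments 91 × 0.11 = 10.01
  Discussion 65 × 0.08 = 5.2
  Portfolio 45 × 0.26 = 11.7
  Problem sets 50 × 0.3 = 15
  Presentations 32.5 × 0.07 = 2.275
  Written exam 88 × 0.09 = 7.92
Sum = 60.205
Bonus assignment: 60.205 + 2 = 62.205
62.205 is ≥ 60 and < 70 → D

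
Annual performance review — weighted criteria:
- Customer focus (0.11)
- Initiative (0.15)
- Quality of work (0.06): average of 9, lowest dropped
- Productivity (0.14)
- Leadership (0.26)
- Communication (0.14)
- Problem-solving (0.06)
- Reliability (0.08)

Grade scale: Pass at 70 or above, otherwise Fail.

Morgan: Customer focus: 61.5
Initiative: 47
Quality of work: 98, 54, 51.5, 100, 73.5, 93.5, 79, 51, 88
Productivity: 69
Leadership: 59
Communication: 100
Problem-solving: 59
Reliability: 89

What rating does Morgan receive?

Quality of work: drop 51 → average of remaining 8 = 637.5/8 = 79.6875
Weighted total:
  Customer focus 61.5 × 0.11 = 6.765
  Initiative 47 × 0.15 = 7.05
  Quality of work 79.6875 × 0.06 = 4.78125
  Productivity 69 × 0.14 = 9.66
  Leadership 59 × 0.26 = 15.34
  Communication 100 × 0.14 = 14
  Problem-solving 59 × 0.06 = 3.54
  Reliability 89 × 0.08 = 7.12
Sum = 68.25625
68.25625 < 70 → Fail

Fail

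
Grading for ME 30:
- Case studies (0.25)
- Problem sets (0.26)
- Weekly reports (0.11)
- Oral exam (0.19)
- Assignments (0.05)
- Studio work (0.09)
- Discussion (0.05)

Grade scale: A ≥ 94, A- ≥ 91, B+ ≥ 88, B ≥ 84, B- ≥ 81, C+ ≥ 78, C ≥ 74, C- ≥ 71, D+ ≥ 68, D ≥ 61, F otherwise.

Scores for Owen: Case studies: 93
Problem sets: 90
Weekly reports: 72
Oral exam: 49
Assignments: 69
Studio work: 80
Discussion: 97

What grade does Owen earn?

Weighted total:
  Case studies 93 × 0.25 = 23.25
  Problem sets 90 × 0.26 = 23.4
  Weekly reports 72 × 0.11 = 7.92
  Oral exam 49 × 0.19 = 9.31
  Assignments 69 × 0.05 = 3.45
  Studio work 80 × 0.09 = 7.2
  Discussion 97 × 0.05 = 4.85
Sum = 79.38
79.38 is ≥ 78 and < 81 → C+

C+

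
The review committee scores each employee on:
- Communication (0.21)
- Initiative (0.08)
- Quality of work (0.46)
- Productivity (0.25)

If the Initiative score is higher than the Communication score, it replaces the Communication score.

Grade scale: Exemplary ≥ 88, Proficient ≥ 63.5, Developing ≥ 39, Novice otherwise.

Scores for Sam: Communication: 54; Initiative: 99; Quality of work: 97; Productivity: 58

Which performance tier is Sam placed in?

Proficient

Initiative (99) > Communication (54), so Communication counts as 99.
Weighted total:
  Communication 99 × 0.21 = 20.79
  Initiative 99 × 0.08 = 7.92
  Quality of work 97 × 0.46 = 44.62
  Productivity 58 × 0.25 = 14.5
Sum = 87.83
87.83 is ≥ 63.5 and < 88 → Proficient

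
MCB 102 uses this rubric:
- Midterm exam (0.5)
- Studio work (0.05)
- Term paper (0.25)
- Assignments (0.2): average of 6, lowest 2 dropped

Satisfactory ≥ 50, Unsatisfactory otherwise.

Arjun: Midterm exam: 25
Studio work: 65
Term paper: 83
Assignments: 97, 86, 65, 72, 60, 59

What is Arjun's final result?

Assignments: drop 59, 60 → average of remaining 4 = 320/4 = 80
Weighted total:
  Midterm exam 25 × 0.5 = 12.5
  Studio work 65 × 0.05 = 3.25
  Term paper 83 × 0.25 = 20.75
  Assignments 80 × 0.2 = 16
Sum = 52.5
52.5 ≥ 50 → Satisfactory

Satisfactory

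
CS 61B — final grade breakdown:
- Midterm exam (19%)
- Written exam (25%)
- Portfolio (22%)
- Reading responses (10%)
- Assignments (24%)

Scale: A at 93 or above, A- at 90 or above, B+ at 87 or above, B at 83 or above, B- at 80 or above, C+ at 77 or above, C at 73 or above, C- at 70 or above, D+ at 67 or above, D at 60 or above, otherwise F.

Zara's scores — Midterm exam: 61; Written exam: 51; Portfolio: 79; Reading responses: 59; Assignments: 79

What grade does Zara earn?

Weighted total:
  Midterm exam 61 × 0.19 = 11.59
  Written exam 51 × 0.25 = 12.75
  Portfolio 79 × 0.22 = 17.38
  Reading responses 59 × 0.1 = 5.9
  Assignments 79 × 0.24 = 18.96
Sum = 66.58
66.58 is ≥ 60 and < 67 → D

D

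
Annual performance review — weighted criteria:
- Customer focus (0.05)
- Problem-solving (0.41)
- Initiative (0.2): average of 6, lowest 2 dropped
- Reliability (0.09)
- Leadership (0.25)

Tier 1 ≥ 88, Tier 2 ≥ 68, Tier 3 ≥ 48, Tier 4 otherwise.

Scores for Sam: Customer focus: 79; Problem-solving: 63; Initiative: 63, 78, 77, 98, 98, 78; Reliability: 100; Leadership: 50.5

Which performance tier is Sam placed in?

Tier 2

Initiative: drop 63, 77 → average of remaining 4 = 352/4 = 88
Weighted total:
  Customer focus 79 × 0.05 = 3.95
  Problem-solving 63 × 0.41 = 25.83
  Initiative 88 × 0.2 = 17.6
  Reliability 100 × 0.09 = 9
  Leadership 50.5 × 0.25 = 12.625
Sum = 69.005
69.005 is ≥ 68 and < 88 → Tier 2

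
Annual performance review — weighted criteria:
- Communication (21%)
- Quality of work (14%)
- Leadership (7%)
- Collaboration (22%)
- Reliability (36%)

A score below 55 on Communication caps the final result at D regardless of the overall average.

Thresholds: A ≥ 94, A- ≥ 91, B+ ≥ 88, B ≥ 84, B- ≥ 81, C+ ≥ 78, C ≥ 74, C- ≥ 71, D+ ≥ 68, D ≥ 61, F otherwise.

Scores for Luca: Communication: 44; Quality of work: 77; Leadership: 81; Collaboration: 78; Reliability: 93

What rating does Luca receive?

Communication score 44 < 55: minimum not met.
Weighted total:
  Communication 44 × 0.21 = 9.24
  Quality of work 77 × 0.14 = 10.78
  Leadership 81 × 0.07 = 5.67
  Collaboration 78 × 0.22 = 17.16
  Reliability 93 × 0.36 = 33.48
Sum = 76.33
76.33 would be C; cap at D applies → D.

D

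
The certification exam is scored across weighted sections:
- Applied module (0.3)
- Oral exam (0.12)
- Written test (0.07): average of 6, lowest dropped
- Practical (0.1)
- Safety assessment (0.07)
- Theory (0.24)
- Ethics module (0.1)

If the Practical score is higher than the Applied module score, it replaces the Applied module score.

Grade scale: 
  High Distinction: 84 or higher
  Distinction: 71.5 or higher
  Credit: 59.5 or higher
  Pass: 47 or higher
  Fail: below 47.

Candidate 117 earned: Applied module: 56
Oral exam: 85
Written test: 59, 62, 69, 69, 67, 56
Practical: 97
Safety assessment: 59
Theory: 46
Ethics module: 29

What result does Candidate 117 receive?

Written test: drop 56 → average of remaining 5 = 326/5 = 65.2
Practical (97) > Applied module (56), so Applied module counts as 97.
Weighted total:
  Applied module 97 × 0.3 = 29.1
  Oral exam 85 × 0.12 = 10.2
  Written test 65.2 × 0.07 = 4.564
  Practical 97 × 0.1 = 9.7
  Safety assessment 59 × 0.07 = 4.13
  Theory 46 × 0.24 = 11.04
  Ethics module 29 × 0.1 = 2.9
Sum = 71.634
71.634 is ≥ 71.5 and < 84 → Distinction

Distinction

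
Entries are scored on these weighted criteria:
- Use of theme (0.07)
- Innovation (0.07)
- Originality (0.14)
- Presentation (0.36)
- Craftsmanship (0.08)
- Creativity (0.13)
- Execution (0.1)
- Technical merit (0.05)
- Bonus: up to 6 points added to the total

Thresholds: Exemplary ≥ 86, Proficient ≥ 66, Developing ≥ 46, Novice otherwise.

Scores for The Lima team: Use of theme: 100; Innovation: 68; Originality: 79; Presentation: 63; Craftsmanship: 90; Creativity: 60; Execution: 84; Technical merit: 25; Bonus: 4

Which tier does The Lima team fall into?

Weighted total:
  Use of theme 100 × 0.07 = 7
  Innovation 68 × 0.07 = 4.76
  Originality 79 × 0.14 = 11.06
  Presentation 63 × 0.36 = 22.68
  Craftsmanship 90 × 0.08 = 7.2
  Creativity 60 × 0.13 = 7.8
  Execution 84 × 0.1 = 8.4
  Technical merit 25 × 0.05 = 1.25
Sum = 70.15
Bonus: 70.15 + 4 = 74.15
74.15 is ≥ 66 and < 86 → Proficient

Proficient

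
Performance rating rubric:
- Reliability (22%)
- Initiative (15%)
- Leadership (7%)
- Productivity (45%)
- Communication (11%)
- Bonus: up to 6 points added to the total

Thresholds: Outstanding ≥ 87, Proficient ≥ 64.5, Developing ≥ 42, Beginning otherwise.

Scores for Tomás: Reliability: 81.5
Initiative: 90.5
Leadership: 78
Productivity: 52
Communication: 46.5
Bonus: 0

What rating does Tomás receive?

Proficient

Weighted total:
  Reliability 81.5 × 0.22 = 17.93
  Initiative 90.5 × 0.15 = 13.575
  Leadership 78 × 0.07 = 5.46
  Productivity 52 × 0.45 = 23.4
  Communication 46.5 × 0.11 = 5.115
Sum = 65.48
Bonus: 65.48 + 0 = 65.48
65.48 is ≥ 64.5 and < 87 → Proficient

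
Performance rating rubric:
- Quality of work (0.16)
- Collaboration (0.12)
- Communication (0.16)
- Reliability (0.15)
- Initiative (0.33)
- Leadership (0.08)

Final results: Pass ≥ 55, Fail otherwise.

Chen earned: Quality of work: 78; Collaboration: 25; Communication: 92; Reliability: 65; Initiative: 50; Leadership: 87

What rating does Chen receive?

Weighted total:
  Quality of work 78 × 0.16 = 12.48
  Collaboration 25 × 0.12 = 3
  Communication 92 × 0.16 = 14.72
  Reliability 65 × 0.15 = 9.75
  Initiative 50 × 0.33 = 16.5
  Leadership 87 × 0.08 = 6.96
Sum = 63.41
63.41 ≥ 55 → Pass

Pass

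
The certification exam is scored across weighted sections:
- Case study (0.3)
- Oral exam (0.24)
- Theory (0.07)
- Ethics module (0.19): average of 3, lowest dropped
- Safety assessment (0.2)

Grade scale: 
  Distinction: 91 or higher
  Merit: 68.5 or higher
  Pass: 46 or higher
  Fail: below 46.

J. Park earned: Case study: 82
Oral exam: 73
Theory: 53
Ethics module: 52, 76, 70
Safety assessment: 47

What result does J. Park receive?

Ethics module: drop 52 → average of remaining 2 = 146/2 = 73
Weighted total:
  Case study 82 × 0.3 = 24.6
  Oral exam 73 × 0.24 = 17.52
  Theory 53 × 0.07 = 3.71
  Ethics module 73 × 0.19 = 13.87
  Safety assessment 47 × 0.2 = 9.4
Sum = 69.1
69.1 is ≥ 68.5 and < 91 → Merit

Merit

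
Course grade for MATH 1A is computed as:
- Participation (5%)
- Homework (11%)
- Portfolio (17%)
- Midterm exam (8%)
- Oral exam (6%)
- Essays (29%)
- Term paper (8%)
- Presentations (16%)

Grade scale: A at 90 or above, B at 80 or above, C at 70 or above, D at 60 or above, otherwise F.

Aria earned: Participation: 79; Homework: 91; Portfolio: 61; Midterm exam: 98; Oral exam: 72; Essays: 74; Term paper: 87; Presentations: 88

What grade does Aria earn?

C

Weighted total:
  Participation 79 × 0.05 = 3.95
  Homework 91 × 0.11 = 10.01
  Portfolio 61 × 0.17 = 10.37
  Midterm exam 98 × 0.08 = 7.84
  Oral exam 72 × 0.06 = 4.32
  Essays 74 × 0.29 = 21.46
  Term paper 87 × 0.08 = 6.96
  Presentations 88 × 0.16 = 14.08
Sum = 78.99
78.99 is ≥ 70 and < 80 → C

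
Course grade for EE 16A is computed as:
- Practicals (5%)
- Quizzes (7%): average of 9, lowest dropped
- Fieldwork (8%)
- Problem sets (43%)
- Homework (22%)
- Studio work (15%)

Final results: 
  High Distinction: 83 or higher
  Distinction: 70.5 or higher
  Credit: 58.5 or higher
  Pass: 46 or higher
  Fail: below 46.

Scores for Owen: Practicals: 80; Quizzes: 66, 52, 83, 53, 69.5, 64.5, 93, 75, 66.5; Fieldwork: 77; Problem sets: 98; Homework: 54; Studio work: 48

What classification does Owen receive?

Quizzes: drop 52 → average of remaining 8 = 570.5/8 = 71.3125
Weighted total:
  Practicals 80 × 0.05 = 4
  Quizzes 71.3125 × 0.07 = 4.991875
  Fieldwork 77 × 0.08 = 6.16
  Problem sets 98 × 0.43 = 42.14
  Homework 54 × 0.22 = 11.88
  Studio work 48 × 0.15 = 7.2
Sum = 76.371875
76.371875 is ≥ 70.5 and < 83 → Distinction

Distinction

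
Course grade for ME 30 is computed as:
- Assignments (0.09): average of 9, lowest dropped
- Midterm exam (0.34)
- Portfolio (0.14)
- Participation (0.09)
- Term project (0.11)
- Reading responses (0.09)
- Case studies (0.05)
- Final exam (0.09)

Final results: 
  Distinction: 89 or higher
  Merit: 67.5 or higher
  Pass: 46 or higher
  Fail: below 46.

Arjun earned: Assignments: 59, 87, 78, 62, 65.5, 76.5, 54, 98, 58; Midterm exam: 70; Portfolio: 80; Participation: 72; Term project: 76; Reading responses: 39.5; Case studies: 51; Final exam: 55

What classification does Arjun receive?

Pass

Assignments: drop 54 → average of remaining 8 = 584/8 = 73
Weighted total:
  Assignments 73 × 0.09 = 6.57
  Midterm exam 70 × 0.34 = 23.8
  Portfolio 80 × 0.14 = 11.2
  Participation 72 × 0.09 = 6.48
  Term project 76 × 0.11 = 8.36
  Reading responses 39.5 × 0.09 = 3.555
  Case studies 51 × 0.05 = 2.55
  Final exam 55 × 0.09 = 4.95
Sum = 67.465
67.465 is ≥ 46 and < 67.5 → Pass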